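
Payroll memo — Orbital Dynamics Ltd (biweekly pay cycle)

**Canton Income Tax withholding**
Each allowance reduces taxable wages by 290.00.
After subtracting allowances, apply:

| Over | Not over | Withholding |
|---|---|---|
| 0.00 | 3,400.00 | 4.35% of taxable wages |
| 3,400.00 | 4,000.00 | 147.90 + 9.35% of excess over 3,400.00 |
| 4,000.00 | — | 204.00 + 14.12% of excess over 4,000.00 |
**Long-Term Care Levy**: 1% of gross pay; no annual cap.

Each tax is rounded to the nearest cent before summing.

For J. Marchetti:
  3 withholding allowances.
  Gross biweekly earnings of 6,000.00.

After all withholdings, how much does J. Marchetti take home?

Canton Income Tax: taxable = 6,000.00 − 3×290.00 = 5,130.00
  204.00 + 14.12% × (5,130.00 − 4,000.00) = 204.00 + 14.12% × 1,130.00 = 363.56
Long-Term Care Levy: 1% × 6,000.00 = 60.00
Total withheld: 363.56 + 60.00 = 423.56
Net pay: 6,000.00 − 423.56 = 5,576.44

5,576.44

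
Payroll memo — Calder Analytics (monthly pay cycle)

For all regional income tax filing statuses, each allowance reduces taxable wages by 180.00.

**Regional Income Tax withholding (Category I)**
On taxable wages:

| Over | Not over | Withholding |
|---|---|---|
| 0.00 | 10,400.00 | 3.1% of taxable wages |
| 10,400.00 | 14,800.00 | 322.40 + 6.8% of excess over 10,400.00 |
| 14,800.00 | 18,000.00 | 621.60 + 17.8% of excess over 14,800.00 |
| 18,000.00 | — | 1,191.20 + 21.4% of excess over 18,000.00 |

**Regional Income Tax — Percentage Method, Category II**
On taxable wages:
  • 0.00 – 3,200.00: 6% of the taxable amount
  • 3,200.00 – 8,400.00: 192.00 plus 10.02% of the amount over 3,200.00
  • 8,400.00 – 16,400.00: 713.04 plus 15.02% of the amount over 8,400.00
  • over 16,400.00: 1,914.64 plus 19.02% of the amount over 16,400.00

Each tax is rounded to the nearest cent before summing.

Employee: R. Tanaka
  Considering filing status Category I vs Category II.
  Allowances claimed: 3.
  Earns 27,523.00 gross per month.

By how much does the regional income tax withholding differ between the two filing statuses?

Regional Income Tax (Category I): taxable = 27,523.00 − 3×180.00 = 26,983.00
  1,191.20 + 21.4% × (26,983.00 − 18,000.00) = 1,191.20 + 21.4% × 8,983.00 = 3,113.56
Regional Income Tax (Category II): taxable = 27,523.00 − 3×180.00 = 26,983.00
  1,914.64 + 19.02% × (26,983.00 − 16,400.00) = 1,914.64 + 19.02% × 10,583.00 = 3,927.53
Difference: |3,113.56 − 3,927.53| = 813.97 (higher under Category II)

813.97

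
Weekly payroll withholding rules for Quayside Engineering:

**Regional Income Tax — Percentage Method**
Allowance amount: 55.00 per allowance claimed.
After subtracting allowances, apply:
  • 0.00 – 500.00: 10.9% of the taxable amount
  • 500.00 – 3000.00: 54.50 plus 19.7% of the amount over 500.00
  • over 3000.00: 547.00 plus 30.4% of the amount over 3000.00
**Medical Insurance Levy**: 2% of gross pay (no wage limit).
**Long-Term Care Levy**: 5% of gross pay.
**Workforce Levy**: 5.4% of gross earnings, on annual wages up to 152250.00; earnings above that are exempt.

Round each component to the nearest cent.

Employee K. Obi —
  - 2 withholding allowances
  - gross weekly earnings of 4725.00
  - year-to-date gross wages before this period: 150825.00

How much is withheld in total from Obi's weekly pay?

1445.66

Regional Income Tax: taxable = 4725.00 − 2×55.00 = 4615.00
  547.00 + 30.4% × (4615.00 − 3000.00) = 547.00 + 30.4% × 1615.00 = 1037.96
Medical Insurance Levy: 2% × 4725.00 = 94.50
Long-Term Care Levy: 5% × 4725.00 = 236.25
Workforce Levy: cap 152250.00 − YTD 150825.00 = 1425.00 subject; 5.4% × 1425.00 = 76.95
Total: 1037.96 + 94.50 + 236.25 + 76.95 = 1445.66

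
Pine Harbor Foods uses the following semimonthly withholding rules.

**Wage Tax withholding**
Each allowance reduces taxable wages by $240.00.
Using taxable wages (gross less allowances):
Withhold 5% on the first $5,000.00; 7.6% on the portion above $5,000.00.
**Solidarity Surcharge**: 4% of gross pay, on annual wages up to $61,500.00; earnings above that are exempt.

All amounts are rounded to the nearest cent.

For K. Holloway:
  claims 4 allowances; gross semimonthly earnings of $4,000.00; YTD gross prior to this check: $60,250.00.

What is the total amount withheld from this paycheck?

$202.00

Wage Tax: taxable = $4,000.00 − 4×$240.00 = $3,040.00
  5% × $3,040.00 = $152.00
Solidarity Surcharge: cap $61,500.00 − YTD $60,250.00 = $1,250.00 subject; 4% × $1,250.00 = $50.00
Total: $152.00 + $50.00 = $202.00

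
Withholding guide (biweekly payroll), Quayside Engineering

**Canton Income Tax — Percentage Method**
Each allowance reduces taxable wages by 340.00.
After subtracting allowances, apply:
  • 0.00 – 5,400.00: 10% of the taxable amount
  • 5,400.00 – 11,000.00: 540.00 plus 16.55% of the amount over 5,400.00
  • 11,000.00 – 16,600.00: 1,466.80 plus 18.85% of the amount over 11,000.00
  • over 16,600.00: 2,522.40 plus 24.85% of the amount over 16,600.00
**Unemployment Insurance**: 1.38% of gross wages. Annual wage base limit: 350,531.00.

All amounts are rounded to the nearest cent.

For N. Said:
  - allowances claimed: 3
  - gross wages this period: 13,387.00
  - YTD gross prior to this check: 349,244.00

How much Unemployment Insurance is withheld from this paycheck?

Unemployment Insurance: cap 350,531.00 − YTD 349,244.00 = 1,287.00 subject; 1.38% × 1,287.00 = 17.76

17.76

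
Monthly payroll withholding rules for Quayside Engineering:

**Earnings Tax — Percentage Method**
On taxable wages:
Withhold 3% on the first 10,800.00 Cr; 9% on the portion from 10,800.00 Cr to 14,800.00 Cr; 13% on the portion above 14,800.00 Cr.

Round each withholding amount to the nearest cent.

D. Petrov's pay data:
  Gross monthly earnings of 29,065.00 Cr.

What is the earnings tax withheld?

Earnings Tax: taxable = 29,065.00 Cr
  684.00 Cr + 13% × (29,065.00 Cr − 14,800.00 Cr) = 684.00 Cr + 13% × 14,265.00 Cr = 2,538.45 Cr

2,538.45 Cr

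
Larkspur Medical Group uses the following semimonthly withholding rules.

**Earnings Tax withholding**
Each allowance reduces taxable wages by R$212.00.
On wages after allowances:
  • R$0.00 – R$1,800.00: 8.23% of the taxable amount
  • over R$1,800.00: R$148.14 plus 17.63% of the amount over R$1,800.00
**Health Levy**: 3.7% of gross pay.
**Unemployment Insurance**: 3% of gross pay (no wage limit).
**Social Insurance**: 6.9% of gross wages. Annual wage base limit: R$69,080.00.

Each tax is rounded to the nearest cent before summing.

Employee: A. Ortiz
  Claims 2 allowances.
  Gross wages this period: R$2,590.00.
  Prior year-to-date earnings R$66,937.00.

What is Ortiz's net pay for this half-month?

Earnings Tax: taxable = R$2,590.00 − 2×R$212.00 = R$2,166.00
  R$148.14 + 17.63% × (R$2,166.00 − R$1,800.00) = R$148.14 + 17.63% × R$366.00 = R$212.67
Health Levy: 3.7% × R$2,590.00 = R$95.83
Unemployment Insurance: 3% × R$2,590.00 = R$77.70
Social Insurance: cap R$69,080.00 − YTD R$66,937.00 = R$2,143.00 subject; 6.9% × R$2,143.00 = R$147.87
Total withheld: R$212.67 + R$95.83 + R$77.70 + R$147.87 = R$534.07
Net pay: R$2,590.00 − R$534.07 = R$2,055.93

R$2,055.93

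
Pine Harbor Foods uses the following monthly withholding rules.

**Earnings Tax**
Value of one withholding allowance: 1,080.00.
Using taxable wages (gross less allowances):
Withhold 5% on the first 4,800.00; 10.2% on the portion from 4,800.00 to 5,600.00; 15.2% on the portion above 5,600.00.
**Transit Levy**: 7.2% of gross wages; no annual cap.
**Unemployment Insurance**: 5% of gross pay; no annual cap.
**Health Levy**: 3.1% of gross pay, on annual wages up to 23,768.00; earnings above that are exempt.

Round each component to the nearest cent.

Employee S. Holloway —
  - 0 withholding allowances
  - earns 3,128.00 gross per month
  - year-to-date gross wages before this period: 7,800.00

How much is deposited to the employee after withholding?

Earnings Tax: taxable = 3,128.00
  5% × 3,128.00 = 156.40
Transit Levy: 7.2% × 3,128.00 = 225.22
Unemployment Insurance: 5% × 3,128.00 = 156.40
Health Levy: 3.1% × 3,128.00 = 96.97
Total withheld: 156.40 + 225.22 + 156.40 + 96.97 = 634.99
Net pay: 3,128.00 − 634.99 = 2,493.01

2,493.01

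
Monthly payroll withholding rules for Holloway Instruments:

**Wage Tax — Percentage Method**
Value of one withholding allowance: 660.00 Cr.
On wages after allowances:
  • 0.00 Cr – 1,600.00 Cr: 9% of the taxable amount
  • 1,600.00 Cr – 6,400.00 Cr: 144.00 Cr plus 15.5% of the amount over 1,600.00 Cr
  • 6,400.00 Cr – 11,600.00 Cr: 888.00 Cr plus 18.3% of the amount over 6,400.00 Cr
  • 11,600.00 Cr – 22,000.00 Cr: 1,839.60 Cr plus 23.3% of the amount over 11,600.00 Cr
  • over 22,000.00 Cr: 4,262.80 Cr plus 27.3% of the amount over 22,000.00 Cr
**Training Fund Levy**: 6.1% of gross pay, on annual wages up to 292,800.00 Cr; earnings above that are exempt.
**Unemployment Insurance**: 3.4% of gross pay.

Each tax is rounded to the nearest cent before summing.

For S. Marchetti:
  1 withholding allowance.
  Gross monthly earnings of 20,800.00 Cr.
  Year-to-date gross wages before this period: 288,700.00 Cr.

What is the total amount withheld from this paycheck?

4,786.72 Cr

Wage Tax: taxable = 20,800.00 Cr − 1×660.00 Cr = 20,140.00 Cr
  1,839.60 Cr + 23.3% × (20,140.00 Cr − 11,600.00 Cr) = 1,839.60 Cr + 23.3% × 8,540.00 Cr = 3,829.42 Cr
Training Fund Levy: cap 292,800.00 Cr − YTD 288,700.00 Cr = 4,100.00 Cr subject; 6.1% × 4,100.00 Cr = 250.10 Cr
Unemployment Insurance: 3.4% × 20,800.00 Cr = 707.20 Cr
Total: 3,829.42 Cr + 250.10 Cr + 707.20 Cr = 4,786.72 Cr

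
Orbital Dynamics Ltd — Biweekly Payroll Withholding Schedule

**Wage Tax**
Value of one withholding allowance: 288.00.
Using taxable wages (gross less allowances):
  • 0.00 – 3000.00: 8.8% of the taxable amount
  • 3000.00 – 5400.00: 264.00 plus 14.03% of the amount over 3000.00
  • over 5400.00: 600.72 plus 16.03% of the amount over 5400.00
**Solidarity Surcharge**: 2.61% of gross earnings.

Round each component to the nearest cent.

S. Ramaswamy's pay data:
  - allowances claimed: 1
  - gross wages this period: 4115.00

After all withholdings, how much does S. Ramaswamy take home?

Wage Tax: taxable = 4115.00 − 1×288.00 = 3827.00
  264.00 + 14.03% × (3827.00 − 3000.00) = 264.00 + 14.03% × 827.00 = 380.03
Solidarity Surcharge: 2.61% × 4115.00 = 107.40
Total withheld: 380.03 + 107.40 = 487.43
Net pay: 4115.00 − 487.43 = 3627.57

3627.57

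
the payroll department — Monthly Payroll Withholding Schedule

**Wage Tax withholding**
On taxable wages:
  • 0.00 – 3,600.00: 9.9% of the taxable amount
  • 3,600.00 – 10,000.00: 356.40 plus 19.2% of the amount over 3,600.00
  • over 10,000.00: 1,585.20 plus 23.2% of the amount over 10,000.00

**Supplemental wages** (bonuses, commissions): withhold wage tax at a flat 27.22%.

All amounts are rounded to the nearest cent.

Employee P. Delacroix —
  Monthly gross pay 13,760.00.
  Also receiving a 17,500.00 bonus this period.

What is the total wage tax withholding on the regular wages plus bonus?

7,221.02

Wage Tax: taxable = 13,760.00
  1,585.20 + 23.2% × (13,760.00 − 10,000.00) = 1,585.20 + 23.2% × 3,760.00 = 2,457.52
Supplemental (27.22% flat on bonus): 27.22% × 17,500.00 = 4,763.50
Total wage tax: 2,457.52 + 4,763.50 = 7,221.02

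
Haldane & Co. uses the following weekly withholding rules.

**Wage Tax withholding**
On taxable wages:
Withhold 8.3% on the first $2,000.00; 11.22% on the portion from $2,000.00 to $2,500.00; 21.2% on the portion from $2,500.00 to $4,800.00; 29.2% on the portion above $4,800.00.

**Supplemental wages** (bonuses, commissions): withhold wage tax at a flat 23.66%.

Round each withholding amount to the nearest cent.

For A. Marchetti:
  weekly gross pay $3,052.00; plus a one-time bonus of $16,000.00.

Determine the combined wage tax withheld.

Wage Tax: taxable = $3,052.00
  $222.10 + 21.2% × ($3,052.00 − $2,500.00) = $222.10 + 21.2% × $552.00 = $339.12
Supplemental (23.66% flat on bonus): 23.66% × $16,000.00 = $3,785.60
Total wage tax: $339.12 + $3,785.60 = $4,124.72

$4,124.72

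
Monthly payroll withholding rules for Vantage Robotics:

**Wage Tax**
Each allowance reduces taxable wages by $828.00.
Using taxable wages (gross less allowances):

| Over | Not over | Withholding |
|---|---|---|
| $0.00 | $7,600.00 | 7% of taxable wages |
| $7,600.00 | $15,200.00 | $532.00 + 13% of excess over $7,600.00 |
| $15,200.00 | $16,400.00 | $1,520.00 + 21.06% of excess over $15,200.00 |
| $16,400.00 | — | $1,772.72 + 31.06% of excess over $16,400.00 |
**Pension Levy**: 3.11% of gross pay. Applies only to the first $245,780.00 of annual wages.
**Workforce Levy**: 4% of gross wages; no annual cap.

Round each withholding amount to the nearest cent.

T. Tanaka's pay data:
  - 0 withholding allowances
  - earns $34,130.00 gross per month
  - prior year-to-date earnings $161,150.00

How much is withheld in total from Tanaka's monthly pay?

Wage Tax: taxable = $34,130.00
  $1,772.72 + 31.06% × ($34,130.00 − $16,400.00) = $1,772.72 + 31.06% × $17,730.00 = $7,279.66
Pension Levy: 3.11% × $34,130.00 = $1,061.44
Workforce Levy: 4% × $34,130.00 = $1,365.20
Total: $7,279.66 + $1,061.44 + $1,365.20 = $9,706.30

$9,706.30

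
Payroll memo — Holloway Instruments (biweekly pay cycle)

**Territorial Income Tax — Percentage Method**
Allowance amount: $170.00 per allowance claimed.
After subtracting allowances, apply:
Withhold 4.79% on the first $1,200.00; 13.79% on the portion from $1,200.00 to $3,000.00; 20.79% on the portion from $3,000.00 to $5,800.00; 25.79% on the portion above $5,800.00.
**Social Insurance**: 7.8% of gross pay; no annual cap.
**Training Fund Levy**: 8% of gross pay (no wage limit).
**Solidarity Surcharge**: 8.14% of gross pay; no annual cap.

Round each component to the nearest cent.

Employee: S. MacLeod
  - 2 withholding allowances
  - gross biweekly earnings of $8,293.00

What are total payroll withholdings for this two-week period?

$3,428.42

Territorial Income Tax: taxable = $8,293.00 − 2×$170.00 = $7,953.00
  $887.82 + 25.79% × ($7,953.00 − $5,800.00) = $887.82 + 25.79% × $2,153.00 = $1,443.08
Social Insurance: 7.8% × $8,293.00 = $646.85
Training Fund Levy: 8% × $8,293.00 = $663.44
Solidarity Surcharge: 8.14% × $8,293.00 = $675.05
Total: $1,443.08 + $646.85 + $663.44 + $675.05 = $3,428.42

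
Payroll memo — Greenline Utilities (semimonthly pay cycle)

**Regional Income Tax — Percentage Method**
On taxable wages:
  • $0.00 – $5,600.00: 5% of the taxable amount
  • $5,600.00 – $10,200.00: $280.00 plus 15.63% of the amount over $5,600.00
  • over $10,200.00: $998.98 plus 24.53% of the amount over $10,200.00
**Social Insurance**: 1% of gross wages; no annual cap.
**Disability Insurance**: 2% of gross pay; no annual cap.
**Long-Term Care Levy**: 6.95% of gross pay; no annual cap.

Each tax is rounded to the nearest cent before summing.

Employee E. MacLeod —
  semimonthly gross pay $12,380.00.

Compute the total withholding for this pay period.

Regional Income Tax: taxable = $12,380.00
  $998.98 + 24.53% × ($12,380.00 − $10,200.00) = $998.98 + 24.53% × $2,180.00 = $1,533.73
Social Insurance: 1% × $12,380.00 = $123.80
Disability Insurance: 2% × $12,380.00 = $247.60
Long-Term Care Levy: 6.95% × $12,380.00 = $860.41
Total: $1,533.73 + $123.80 + $247.60 + $860.41 = $2,765.54

$2,765.54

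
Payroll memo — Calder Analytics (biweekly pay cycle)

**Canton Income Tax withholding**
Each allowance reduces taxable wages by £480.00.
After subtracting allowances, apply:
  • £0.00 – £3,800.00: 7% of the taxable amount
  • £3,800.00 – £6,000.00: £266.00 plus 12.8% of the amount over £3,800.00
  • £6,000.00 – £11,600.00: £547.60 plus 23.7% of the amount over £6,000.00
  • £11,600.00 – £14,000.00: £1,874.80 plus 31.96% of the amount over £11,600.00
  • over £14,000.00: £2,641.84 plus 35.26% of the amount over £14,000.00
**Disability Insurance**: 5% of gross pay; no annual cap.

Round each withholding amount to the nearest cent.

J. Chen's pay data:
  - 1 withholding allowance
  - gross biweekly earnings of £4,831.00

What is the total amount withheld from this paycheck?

£578.08

Canton Income Tax: taxable = £4,831.00 − 1×£480.00 = £4,351.00
  £266.00 + 12.8% × (£4,351.00 − £3,800.00) = £266.00 + 12.8% × £551.00 = £336.53
Disability Insurance: 5% × £4,831.00 = £241.55
Total: £336.53 + £241.55 = £578.08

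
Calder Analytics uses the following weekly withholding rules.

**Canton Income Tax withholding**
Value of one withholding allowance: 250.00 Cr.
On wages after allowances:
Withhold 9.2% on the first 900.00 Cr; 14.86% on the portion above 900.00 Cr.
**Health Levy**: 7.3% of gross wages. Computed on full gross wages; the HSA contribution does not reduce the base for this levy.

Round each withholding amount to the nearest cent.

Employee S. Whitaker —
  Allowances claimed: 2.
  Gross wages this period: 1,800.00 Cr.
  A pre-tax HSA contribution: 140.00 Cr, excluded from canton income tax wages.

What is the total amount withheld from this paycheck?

Canton Income Tax: taxable = 1,800.00 Cr − 140.00 Cr − 2×250.00 Cr = 1,160.00 Cr
  82.80 Cr + 14.86% × (1,160.00 Cr − 900.00 Cr) = 82.80 Cr + 14.86% × 260.00 Cr = 121.44 Cr
Health Levy: 7.3% × 1,800.00 Cr = 131.40 Cr
Total: 121.44 Cr + 131.40 Cr = 252.84 Cr

252.84 Cr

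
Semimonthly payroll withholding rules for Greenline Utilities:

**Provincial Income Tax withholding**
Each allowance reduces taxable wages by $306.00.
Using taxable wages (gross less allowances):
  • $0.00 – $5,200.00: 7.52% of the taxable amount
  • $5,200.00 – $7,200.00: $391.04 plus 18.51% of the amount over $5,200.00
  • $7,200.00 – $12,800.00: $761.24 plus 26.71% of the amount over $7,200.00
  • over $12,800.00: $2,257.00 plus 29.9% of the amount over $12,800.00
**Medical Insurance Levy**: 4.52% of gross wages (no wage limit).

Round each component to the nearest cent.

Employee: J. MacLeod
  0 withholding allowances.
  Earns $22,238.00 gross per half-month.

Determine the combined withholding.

$6,084.12

Provincial Income Tax: taxable = $22,238.00
  $2,257.00 + 29.9% × ($22,238.00 − $12,800.00) = $2,257.00 + 29.9% × $9,438.00 = $5,078.96
Medical Insurance Levy: 4.52% × $22,238.00 = $1,005.16
Total: $5,078.96 + $1,005.16 = $6,084.12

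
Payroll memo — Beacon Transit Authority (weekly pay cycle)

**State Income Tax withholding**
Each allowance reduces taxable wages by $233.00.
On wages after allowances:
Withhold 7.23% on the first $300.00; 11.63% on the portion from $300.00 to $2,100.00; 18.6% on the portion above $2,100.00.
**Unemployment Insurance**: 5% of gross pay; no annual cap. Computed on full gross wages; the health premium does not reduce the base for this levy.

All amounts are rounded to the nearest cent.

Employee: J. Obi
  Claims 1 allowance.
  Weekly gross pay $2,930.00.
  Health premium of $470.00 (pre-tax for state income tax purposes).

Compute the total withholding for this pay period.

$401.15

State Income Tax: taxable = $2,930.00 − $470.00 − 1×$233.00 = $2,227.00
  $231.03 + 18.6% × ($2,227.00 − $2,100.00) = $231.03 + 18.6% × $127.00 = $254.65
Unemployment Insurance: 5% × $2,930.00 = $146.50
Total: $254.65 + $146.50 = $401.15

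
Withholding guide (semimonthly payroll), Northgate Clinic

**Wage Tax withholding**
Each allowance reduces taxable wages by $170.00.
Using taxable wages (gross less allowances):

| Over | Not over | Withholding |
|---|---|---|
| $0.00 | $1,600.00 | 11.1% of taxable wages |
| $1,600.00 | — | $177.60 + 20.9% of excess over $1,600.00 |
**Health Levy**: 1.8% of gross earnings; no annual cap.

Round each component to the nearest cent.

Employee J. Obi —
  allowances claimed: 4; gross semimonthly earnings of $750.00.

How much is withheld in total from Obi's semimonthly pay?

Wage Tax: taxable = $750.00 − 4×$170.00 = $70.00
  11.1% × $70.00 = $7.77
Health Levy: 1.8% × $750.00 = $13.50
Total: $7.77 + $13.50 = $21.27

$21.27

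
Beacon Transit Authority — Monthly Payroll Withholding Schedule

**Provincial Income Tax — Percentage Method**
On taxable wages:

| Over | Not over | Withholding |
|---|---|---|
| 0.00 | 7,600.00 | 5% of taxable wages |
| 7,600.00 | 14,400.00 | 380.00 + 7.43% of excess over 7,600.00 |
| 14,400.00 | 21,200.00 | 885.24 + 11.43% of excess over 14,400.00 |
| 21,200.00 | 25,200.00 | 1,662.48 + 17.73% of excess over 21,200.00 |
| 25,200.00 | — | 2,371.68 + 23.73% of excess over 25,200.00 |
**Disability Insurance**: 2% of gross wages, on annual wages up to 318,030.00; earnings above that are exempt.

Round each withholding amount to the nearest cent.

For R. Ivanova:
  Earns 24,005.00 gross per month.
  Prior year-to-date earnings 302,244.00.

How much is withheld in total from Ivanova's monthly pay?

Provincial Income Tax: taxable = 24,005.00
  1,662.48 + 17.73% × (24,005.00 − 21,200.00) = 1,662.48 + 17.73% × 2,805.00 = 2,159.81
Disability Insurance: cap 318,030.00 − YTD 302,244.00 = 15,786.00 subject; 2% × 15,786.00 = 315.72
Total: 2,159.81 + 315.72 = 2,475.53

2,475.53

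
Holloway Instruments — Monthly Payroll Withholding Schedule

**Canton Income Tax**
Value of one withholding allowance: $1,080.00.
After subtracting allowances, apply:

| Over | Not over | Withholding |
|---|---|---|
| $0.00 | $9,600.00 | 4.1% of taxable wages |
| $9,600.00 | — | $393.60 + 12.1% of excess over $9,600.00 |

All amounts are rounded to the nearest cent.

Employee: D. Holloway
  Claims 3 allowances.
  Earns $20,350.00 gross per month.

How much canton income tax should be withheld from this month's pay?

Canton Income Tax: taxable = $20,350.00 − 3×$1,080.00 = $17,110.00
  $393.60 + 12.1% × ($17,110.00 − $9,600.00) = $393.60 + 12.1% × $7,510.00 = $1,302.31

$1,302.31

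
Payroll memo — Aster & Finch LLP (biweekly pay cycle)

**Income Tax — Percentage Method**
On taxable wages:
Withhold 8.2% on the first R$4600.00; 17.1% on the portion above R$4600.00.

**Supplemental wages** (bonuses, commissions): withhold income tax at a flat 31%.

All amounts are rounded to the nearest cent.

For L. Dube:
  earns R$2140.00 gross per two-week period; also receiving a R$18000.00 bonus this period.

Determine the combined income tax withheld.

Income Tax: taxable = R$2140.00
  8.2% × R$2140.00 = R$175.48
Supplemental (31% flat on bonus): 31% × R$18000.00 = R$5580.00
Total income tax: R$175.48 + R$5580.00 = R$5755.48

R$5755.48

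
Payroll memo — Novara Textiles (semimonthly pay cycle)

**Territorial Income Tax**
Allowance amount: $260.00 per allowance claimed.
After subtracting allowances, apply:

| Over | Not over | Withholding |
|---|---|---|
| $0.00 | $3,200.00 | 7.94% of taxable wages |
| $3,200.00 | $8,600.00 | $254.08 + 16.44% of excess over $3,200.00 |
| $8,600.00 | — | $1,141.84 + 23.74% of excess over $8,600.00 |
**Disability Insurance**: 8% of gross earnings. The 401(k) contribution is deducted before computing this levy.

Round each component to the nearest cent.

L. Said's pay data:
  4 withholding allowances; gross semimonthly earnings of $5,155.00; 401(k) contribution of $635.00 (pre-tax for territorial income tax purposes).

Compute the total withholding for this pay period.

Territorial Income Tax: taxable = $5,155.00 − $635.00 − 4×$260.00 = $3,480.00
  $254.08 + 16.44% × ($3,480.00 − $3,200.00) = $254.08 + 16.44% × $280.00 = $300.11
Disability Insurance: 8% × $4,520.00 = $361.60
Total: $300.11 + $361.60 = $661.71

$661.71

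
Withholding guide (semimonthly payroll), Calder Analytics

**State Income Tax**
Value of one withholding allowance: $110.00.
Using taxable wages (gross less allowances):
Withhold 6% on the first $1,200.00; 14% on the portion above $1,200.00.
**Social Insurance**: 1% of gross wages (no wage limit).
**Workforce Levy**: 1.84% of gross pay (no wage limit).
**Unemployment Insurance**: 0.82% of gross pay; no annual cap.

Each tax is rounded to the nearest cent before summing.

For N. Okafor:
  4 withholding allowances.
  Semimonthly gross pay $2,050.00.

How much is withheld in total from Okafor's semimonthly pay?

$204.43

State Income Tax: taxable = $2,050.00 − 4×$110.00 = $1,610.00
  $72.00 + 14% × ($1,610.00 − $1,200.00) = $72.00 + 14% × $410.00 = $129.40
Social Insurance: 1% × $2,050.00 = $20.50
Workforce Levy: 1.84% × $2,050.00 = $37.72
Unemployment Insurance: 0.82% × $2,050.00 = $16.81
Total: $129.40 + $20.50 + $37.72 + $16.81 = $204.43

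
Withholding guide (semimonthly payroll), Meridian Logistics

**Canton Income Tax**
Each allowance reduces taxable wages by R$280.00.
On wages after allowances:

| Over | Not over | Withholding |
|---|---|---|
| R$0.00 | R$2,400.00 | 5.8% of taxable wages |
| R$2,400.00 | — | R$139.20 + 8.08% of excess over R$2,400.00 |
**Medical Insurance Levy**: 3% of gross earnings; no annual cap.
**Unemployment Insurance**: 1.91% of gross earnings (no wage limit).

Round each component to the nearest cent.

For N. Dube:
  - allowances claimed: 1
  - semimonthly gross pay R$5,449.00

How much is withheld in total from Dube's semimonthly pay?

R$630.49

Canton Income Tax: taxable = R$5,449.00 − 1×R$280.00 = R$5,169.00
  R$139.20 + 8.08% × (R$5,169.00 − R$2,400.00) = R$139.20 + 8.08% × R$2,769.00 = R$362.94
Medical Insurance Levy: 3% × R$5,449.00 = R$163.47
Unemployment Insurance: 1.91% × R$5,449.00 = R$104.08
Total: R$362.94 + R$163.47 + R$104.08 = R$630.49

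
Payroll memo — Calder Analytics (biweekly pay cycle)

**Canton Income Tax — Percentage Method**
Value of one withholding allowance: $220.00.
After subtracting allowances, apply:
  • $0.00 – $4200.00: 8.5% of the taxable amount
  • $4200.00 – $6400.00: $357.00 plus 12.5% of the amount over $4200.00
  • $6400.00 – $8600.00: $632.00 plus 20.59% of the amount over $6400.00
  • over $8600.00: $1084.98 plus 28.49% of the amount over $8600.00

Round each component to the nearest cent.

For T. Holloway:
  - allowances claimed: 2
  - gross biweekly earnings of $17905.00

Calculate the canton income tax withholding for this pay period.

Canton Income Tax: taxable = $17905.00 − 2×$220.00 = $17465.00
  $1084.98 + 28.49% × ($17465.00 − $8600.00) = $1084.98 + 28.49% × $8865.00 = $3610.62

$3610.62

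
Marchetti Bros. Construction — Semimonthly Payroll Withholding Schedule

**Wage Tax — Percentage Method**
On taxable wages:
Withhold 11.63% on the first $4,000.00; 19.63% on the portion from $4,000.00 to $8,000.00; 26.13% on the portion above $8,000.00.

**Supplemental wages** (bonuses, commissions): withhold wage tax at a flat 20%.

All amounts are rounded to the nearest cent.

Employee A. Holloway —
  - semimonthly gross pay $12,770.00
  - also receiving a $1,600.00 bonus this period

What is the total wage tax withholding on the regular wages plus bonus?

$2,816.80

Wage Tax: taxable = $12,770.00
  $1,250.40 + 26.13% × ($12,770.00 − $8,000.00) = $1,250.40 + 26.13% × $4,770.00 = $2,496.80
Supplemental (20% flat on bonus): 20% × $1,600.00 = $320.00
Total wage tax: $2,496.80 + $320.00 = $2,816.80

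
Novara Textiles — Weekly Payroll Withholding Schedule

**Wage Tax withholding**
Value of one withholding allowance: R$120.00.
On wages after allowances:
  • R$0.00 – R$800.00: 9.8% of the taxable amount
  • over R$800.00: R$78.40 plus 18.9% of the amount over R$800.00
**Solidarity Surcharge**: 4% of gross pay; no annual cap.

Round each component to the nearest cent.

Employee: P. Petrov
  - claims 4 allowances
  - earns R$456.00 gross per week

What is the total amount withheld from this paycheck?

R$18.24

Wage Tax: taxable = R$456.00 − 4×R$120.00 = R$-24.00
  Taxable ≤ 0 → R$0.00
Solidarity Surcharge: 4% × R$456.00 = R$18.24
Total: R$0.00 + R$18.24 = R$18.24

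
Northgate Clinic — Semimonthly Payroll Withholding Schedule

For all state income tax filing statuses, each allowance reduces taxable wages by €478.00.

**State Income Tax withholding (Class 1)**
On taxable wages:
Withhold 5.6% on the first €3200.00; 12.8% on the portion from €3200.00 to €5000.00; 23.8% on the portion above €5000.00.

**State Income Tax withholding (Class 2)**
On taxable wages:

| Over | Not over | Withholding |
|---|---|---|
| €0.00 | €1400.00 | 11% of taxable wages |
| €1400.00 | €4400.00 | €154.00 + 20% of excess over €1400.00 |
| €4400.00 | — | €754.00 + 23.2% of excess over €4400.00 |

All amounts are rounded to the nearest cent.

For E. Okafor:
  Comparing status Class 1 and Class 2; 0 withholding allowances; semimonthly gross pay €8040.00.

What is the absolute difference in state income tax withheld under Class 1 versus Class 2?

€465.36

State Income Tax (Class 1): taxable = €8040.00
  €409.60 + 23.8% × (€8040.00 − €5000.00) = €409.60 + 23.8% × €3040.00 = €1133.12
State Income Tax (Class 2): taxable = €8040.00
  €754.00 + 23.2% × (€8040.00 − €4400.00) = €754.00 + 23.2% × €3640.00 = €1598.48
Difference: |€1133.12 − €1598.48| = €465.36 (higher under Class 2)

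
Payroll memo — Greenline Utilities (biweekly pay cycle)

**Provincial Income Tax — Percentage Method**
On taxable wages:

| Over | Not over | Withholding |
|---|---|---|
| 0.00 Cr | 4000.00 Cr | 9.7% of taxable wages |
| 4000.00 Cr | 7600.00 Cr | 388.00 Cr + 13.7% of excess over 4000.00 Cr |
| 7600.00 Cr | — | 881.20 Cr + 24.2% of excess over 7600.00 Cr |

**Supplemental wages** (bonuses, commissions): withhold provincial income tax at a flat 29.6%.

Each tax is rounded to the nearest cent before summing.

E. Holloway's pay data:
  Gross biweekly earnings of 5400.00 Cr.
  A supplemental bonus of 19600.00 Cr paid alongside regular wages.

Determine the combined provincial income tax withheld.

6381.40 Cr

Provincial Income Tax: taxable = 5400.00 Cr
  388.00 Cr + 13.7% × (5400.00 Cr − 4000.00 Cr) = 388.00 Cr + 13.7% × 1400.00 Cr = 579.80 Cr
Supplemental (29.6% flat on bonus): 29.6% × 19600.00 Cr = 5801.60 Cr
Total provincial income tax: 579.80 Cr + 5801.60 Cr = 6381.40 Cr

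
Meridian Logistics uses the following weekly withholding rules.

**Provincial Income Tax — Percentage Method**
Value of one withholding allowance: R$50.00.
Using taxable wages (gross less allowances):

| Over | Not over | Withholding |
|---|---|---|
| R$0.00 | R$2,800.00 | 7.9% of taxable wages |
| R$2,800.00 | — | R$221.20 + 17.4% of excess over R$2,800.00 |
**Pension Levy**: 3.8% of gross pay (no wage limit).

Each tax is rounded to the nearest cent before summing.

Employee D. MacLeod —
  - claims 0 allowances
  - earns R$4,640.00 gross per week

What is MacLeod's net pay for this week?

R$3,922.32

Provincial Income Tax: taxable = R$4,640.00
  R$221.20 + 17.4% × (R$4,640.00 − R$2,800.00) = R$221.20 + 17.4% × R$1,840.00 = R$541.36
Pension Levy: 3.8% × R$4,640.00 = R$176.32
Total withheld: R$541.36 + R$176.32 = R$717.68
Net pay: R$4,640.00 − R$717.68 = R$3,922.32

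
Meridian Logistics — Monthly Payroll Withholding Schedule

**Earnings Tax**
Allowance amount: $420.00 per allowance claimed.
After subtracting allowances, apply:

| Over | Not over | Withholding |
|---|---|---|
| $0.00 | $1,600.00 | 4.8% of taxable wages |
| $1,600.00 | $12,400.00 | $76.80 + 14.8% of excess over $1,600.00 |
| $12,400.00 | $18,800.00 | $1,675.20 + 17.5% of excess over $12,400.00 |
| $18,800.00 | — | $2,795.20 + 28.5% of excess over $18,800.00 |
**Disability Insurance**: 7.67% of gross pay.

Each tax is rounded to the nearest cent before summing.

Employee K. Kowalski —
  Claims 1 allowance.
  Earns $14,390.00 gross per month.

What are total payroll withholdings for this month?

Earnings Tax: taxable = $14,390.00 − 1×$420.00 = $13,970.00
  $1,675.20 + 17.5% × ($13,970.00 − $12,400.00) = $1,675.20 + 17.5% × $1,570.00 = $1,949.95
Disability Insurance: 7.67% × $14,390.00 = $1,103.71
Total: $1,949.95 + $1,103.71 = $3,053.66

$3,053.66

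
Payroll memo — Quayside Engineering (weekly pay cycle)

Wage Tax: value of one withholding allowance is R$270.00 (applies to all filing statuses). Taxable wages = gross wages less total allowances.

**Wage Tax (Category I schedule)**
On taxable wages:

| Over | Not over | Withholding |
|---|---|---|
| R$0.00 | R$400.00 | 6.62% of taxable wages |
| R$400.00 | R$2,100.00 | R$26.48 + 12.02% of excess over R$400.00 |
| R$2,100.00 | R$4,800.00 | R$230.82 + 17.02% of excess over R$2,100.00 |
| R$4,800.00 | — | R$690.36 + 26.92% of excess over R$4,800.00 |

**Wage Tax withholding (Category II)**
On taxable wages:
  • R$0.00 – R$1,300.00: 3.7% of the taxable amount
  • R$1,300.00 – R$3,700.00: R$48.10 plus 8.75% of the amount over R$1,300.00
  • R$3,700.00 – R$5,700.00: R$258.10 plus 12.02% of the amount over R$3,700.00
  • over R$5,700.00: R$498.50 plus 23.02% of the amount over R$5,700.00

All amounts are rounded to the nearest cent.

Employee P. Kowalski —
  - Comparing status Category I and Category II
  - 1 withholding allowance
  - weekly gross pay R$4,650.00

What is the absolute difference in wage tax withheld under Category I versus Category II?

Wage Tax (Category I): taxable = R$4,650.00 − 1×R$270.00 = R$4,380.00
  R$230.82 + 17.02% × (R$4,380.00 − R$2,100.00) = R$230.82 + 17.02% × R$2,280.00 = R$618.88
Wage Tax (Category II): taxable = R$4,650.00 − 1×R$270.00 = R$4,380.00
  R$258.10 + 12.02% × (R$4,380.00 − R$3,700.00) = R$258.10 + 12.02% × R$680.00 = R$339.84
Difference: |R$618.88 − R$339.84| = R$279.04 (higher under Category I)

R$279.04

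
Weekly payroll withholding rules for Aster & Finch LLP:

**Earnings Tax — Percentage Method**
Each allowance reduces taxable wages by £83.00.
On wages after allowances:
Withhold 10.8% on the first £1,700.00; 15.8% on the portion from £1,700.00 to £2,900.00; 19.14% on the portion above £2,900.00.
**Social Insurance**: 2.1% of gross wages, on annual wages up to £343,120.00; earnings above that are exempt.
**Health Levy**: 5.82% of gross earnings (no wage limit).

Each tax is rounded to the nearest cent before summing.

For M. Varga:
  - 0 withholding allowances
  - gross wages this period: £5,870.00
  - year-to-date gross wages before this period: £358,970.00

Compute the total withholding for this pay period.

Earnings Tax: taxable = £5,870.00
  £373.20 + 19.14% × (£5,870.00 − £2,900.00) = £373.20 + 19.14% × £2,970.00 = £941.66
Social Insurance: YTD £358,970.00 ≥ cap £343,120.00 → £0.00
Health Levy: 5.82% × £5,870.00 = £341.63
Total: £941.66 + £0.00 + £341.63 = £1,283.29

£1,283.29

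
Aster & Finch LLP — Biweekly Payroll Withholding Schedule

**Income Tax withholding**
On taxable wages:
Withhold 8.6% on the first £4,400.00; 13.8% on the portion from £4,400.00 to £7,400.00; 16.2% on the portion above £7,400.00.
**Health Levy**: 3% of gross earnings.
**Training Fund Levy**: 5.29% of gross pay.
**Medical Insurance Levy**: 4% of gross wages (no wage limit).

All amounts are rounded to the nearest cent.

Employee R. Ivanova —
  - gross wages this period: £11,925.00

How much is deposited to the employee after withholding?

Income Tax: taxable = £11,925.00
  £792.40 + 16.2% × (£11,925.00 − £7,400.00) = £792.40 + 16.2% × £4,525.00 = £1,525.45
Health Levy: 3% × £11,925.00 = £357.75
Training Fund Levy: 5.29% × £11,925.00 = £630.83
Medical Insurance Levy: 4% × £11,925.00 = £477.00
Total withheld: £1,525.45 + £357.75 + £630.83 + £477.00 = £2,991.03
Net pay: £11,925.00 − £2,991.03 = £8,933.97

£8,933.97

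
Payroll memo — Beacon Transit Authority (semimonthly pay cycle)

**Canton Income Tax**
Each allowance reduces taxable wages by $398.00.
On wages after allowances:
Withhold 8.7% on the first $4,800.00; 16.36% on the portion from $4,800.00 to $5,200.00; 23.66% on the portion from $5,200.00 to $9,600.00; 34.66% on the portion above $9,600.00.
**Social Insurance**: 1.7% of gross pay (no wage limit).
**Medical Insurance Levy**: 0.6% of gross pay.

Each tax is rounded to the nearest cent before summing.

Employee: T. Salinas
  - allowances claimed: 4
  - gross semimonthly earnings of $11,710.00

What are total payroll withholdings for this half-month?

Canton Income Tax: taxable = $11,710.00 − 4×$398.00 = $10,118.00
  $1,524.08 + 34.66% × ($10,118.00 − $9,600.00) = $1,524.08 + 34.66% × $518.00 = $1,703.62
Social Insurance: 1.7% × $11,710.00 = $199.07
Medical Insurance Levy: 0.6% × $11,710.00 = $70.26
Total: $1,703.62 + $199.07 + $70.26 = $1,972.95

$1,972.95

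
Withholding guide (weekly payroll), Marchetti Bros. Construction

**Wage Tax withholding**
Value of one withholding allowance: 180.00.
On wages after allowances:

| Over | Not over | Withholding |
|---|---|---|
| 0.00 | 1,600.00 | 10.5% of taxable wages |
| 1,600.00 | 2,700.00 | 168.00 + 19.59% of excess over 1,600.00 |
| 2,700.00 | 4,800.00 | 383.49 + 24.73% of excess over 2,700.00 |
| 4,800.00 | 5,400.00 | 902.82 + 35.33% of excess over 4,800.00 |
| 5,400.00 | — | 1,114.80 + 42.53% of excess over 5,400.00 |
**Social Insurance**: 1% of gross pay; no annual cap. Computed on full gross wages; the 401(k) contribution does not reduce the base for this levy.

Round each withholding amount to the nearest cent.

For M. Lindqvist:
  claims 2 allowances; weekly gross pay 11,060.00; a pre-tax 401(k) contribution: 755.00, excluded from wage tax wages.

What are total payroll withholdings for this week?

3,158.39

Wage Tax: taxable = 11,060.00 − 755.00 − 2×180.00 = 9,945.00
  1,114.80 + 42.53% × (9,945.00 − 5,400.00) = 1,114.80 + 42.53% × 4,545.00 = 3,047.79
Social Insurance: 1% × 11,060.00 = 110.60
Total: 3,047.79 + 110.60 = 3,158.39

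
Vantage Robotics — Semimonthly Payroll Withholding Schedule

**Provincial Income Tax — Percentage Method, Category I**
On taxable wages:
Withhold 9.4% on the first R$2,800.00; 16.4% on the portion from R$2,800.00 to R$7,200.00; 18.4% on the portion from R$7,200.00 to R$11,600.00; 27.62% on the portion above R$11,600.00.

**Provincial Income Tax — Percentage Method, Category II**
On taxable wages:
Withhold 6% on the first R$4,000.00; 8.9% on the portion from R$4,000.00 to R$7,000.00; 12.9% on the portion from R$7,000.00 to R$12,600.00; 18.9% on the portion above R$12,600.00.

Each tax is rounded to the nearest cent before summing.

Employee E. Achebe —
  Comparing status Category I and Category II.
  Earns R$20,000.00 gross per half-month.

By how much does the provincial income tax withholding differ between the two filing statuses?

Provincial Income Tax (Category I): taxable = R$20,000.00
  R$1,794.40 + 27.62% × (R$20,000.00 − R$11,600.00) = R$1,794.40 + 27.62% × R$8,400.00 = R$4,114.48
Provincial Income Tax (Category II): taxable = R$20,000.00
  R$1,229.40 + 18.9% × (R$20,000.00 − R$12,600.00) = R$1,229.40 + 18.9% × R$7,400.00 = R$2,628.00
Difference: |R$4,114.48 − R$2,628.00| = R$1,486.48 (higher under Category I)

R$1,486.48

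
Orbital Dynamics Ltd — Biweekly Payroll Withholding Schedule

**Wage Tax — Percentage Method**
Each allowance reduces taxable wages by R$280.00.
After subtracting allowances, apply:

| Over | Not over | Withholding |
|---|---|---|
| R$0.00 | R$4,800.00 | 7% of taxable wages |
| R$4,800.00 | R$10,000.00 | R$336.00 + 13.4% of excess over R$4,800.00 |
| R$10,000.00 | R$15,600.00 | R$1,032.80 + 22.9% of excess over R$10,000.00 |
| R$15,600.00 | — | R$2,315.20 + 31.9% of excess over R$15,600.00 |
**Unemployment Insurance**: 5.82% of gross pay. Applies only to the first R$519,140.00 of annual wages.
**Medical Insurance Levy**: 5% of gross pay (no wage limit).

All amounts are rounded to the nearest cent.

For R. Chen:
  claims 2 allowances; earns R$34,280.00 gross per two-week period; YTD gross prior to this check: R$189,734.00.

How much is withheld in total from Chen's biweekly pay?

Wage Tax: taxable = R$34,280.00 − 2×R$280.00 = R$33,720.00
  R$2,315.20 + 31.9% × (R$33,720.00 − R$15,600.00) = R$2,315.20 + 31.9% × R$18,120.00 = R$8,095.48
Unemployment Insurance: 5.82% × R$34,280.00 = R$1,995.10
Medical Insurance Levy: 5% × R$34,280.00 = R$1,714.00
Total: R$8,095.48 + R$1,995.10 + R$1,714.00 = R$11,804.58

R$11,804.58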